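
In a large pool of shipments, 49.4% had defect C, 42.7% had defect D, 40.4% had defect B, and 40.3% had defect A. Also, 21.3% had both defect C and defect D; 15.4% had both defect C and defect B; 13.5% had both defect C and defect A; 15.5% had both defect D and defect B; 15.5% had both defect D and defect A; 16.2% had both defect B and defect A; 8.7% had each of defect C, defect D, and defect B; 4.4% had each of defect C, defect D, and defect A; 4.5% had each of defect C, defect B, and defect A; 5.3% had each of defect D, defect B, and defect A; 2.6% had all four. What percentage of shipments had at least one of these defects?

95.7%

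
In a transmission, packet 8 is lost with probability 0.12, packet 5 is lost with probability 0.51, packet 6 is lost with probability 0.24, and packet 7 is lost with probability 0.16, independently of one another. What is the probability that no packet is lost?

Independence gives P(none) = ∏(1 − pᵢ).
P(none) = (1 − 0.12) × (1 − 0.51) × (1 − 0.24) × (1 − 0.16) = 0.88 × 0.49 × 0.76 × 0.84 = 0.27527808

0.27527808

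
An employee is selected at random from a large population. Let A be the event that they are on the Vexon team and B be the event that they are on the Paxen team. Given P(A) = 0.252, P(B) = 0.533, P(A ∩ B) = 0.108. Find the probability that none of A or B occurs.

P(A ∪ B) = 0.252 + 0.533 − 0.108 = 0.677
P(none) = 1 − 0.677 = 0.323

0.323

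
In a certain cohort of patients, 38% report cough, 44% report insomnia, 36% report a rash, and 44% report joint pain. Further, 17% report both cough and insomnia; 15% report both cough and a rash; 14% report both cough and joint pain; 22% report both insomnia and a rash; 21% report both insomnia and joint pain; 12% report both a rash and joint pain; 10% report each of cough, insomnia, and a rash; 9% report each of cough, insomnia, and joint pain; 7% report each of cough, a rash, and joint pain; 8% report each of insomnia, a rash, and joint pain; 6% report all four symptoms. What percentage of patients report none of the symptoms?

P(at least one) = 38 + 44 + 36 + 44 − 17 − 15 − 14 − 22 − 21 − 12 + 10 + 9 + 7 + 8 − 6 = 89%
P(none) = 100% − 89% = 11%

11%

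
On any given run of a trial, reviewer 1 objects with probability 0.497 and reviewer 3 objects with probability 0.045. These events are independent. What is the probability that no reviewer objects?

P(none) = (1 − 0.497) × (1 − 0.045) = 0.503 × 0.955 = 0.480365

0.480365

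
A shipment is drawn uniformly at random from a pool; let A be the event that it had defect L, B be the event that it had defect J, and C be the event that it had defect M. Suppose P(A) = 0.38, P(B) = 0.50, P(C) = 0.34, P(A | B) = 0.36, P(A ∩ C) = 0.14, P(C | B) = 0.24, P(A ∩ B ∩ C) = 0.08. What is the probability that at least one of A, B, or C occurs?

0.86

P(A ∩ B) = P(B)·P(A|B) = 0.50 × 0.36 = 0.18
P(B ∩ C) = P(B)·P(C|B) = 0.50 × 0.24 = 0.12
Apply inclusion-exclusion:
P(A ∪ B ∪ C) = 0.38 + 0.50 + 0.34 − 0.18 − 0.14 − 0.12 + 0.08 = 0.86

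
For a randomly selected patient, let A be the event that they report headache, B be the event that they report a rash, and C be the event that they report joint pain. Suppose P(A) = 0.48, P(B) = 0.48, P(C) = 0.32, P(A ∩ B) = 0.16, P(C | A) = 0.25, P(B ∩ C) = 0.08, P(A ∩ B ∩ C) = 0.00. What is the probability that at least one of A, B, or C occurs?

P(A ∩ C) = P(A)·P(C|A) = 0.48 × 0.25 = 0.12
By inclusion-exclusion,
P(A ∪ B ∪ C) = 0.48 + 0.48 + 0.32 − 0.16 − 0.12 − 0.08 + 0.00 = 0.92

0.92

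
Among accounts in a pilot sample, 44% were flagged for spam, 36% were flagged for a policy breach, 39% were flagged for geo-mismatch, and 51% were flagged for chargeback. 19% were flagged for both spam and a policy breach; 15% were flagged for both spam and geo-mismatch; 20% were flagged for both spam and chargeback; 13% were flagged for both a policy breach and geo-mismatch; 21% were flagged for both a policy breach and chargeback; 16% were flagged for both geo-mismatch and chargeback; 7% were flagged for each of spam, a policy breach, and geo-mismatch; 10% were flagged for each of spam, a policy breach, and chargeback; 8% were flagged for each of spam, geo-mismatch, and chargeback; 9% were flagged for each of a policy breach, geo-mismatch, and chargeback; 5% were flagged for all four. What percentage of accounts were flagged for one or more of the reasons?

Inclusion–exclusion gives
P(union) = 44 + 36 + 39 + 51 − 19 − 15 − 20 − 13 − 21 − 16 + 7 + 10 + 8 + 9 − 5 = 95%

95%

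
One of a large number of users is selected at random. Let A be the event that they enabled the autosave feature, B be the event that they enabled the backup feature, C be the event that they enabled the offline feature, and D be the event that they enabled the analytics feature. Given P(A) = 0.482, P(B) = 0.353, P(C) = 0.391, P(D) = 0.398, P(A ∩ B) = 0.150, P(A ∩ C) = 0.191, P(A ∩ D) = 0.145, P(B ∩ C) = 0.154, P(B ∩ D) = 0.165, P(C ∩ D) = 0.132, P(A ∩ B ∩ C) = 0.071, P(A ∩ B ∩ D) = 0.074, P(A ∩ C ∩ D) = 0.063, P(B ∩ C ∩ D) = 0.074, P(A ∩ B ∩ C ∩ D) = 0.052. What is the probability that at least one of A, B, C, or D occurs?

By inclusion–exclusion:
P(A ∪ B ∪ C ∪ D) = 0.482 + 0.353 + 0.391 + 0.398 − 0.150 − 0.191 − 0.145 − 0.154 − 0.165 − 0.132 + 0.071 + 0.074 + 0.063 + 0.074 − 0.052 = 0.917

0.917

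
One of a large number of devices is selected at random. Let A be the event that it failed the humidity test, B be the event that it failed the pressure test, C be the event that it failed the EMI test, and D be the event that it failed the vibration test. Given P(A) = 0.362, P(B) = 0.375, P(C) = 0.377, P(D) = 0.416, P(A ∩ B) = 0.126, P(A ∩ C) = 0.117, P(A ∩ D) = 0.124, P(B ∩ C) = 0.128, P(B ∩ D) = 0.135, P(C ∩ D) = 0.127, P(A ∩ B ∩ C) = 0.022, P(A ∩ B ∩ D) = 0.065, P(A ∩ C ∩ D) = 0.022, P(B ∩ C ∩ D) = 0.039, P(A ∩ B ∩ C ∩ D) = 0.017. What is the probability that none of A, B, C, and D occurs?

P(A ∪ B ∪ C ∪ D) = 0.362 + 0.375 + 0.377 + 0.416 − 0.126 − 0.117 − 0.124 − 0.128 − 0.135 − 0.127 + 0.022 + 0.065 + 0.022 + 0.039 − 0.017 = 0.904
P(none) = 1 − 0.904 = 0.096

0.096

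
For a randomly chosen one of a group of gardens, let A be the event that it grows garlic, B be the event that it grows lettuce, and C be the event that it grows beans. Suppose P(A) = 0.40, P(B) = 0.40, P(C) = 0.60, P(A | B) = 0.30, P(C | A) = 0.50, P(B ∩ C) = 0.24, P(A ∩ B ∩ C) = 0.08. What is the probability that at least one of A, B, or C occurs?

P(A ∩ B) = P(B)·P(A|B) = 0.40 × 0.30 = 0.12
P(A ∩ C) = P(A)·P(C|A) = 0.40 × 0.50 = 0.20
P(A ∪ B ∪ C) = 0.40 + 0.40 + 0.60 − 0.12 − 0.20 − 0.24 + 0.08 = 0.92

0.92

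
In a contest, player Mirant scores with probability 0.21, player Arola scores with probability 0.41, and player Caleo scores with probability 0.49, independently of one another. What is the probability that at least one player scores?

P(none) = (1 − 0.21) × (1 − 0.41) × (1 − 0.49) = 0.79 × 0.59 × 0.51 = 0.237711
P(at least one) = 1 − 0.237711 = 0.762289

0.762289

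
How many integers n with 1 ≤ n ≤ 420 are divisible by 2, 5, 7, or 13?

Apply inclusion-exclusion:
⌊420/2⌋ + ⌊420/5⌋ + ⌊420/7⌋ + ⌊420/13⌋ − ⌊420/10⌋ − ⌊420/14⌋ − ⌊420/26⌋ − ⌊420/35⌋ − ⌊420/65⌋ − ⌊420/91⌋ + ⌊420/70⌋ + ⌊420/130⌋ + ⌊420/182⌋ + ⌊420/455⌋ − ⌊420/910⌋ = 210 + 84 + 60 + 32 − 42 − 30 − 16 − 12 − 6 − 4 + 6 + 3 + 2 + 0 − 0 = 287

287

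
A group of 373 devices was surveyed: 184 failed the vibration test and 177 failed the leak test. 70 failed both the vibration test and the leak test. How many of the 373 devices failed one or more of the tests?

291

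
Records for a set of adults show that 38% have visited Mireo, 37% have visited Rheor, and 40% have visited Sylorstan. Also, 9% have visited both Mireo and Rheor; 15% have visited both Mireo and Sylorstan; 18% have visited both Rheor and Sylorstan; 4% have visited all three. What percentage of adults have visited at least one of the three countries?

Using inclusion–exclusion:
P(at least one) = 38 + 37 + 40 − 9 − 15 − 18 + 4 = 77%

77%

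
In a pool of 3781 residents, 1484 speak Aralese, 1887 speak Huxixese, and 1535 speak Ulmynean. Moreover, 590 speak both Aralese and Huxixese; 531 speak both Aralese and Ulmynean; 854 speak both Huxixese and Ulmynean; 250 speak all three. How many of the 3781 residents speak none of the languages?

600

By inclusion-exclusion,
N(≥1) = 1484 + 1887 + 1535 − 590 − 531 − 854 + 250 = 3181
None: 3781 − 3181 = 600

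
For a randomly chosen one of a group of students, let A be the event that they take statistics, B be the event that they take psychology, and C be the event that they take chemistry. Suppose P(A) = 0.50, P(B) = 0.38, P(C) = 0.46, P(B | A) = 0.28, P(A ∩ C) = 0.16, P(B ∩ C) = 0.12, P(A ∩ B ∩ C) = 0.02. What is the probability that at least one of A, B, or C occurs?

0.94

P(A ∩ B) = P(A)·P(B|A) = 0.50 × 0.28 = 0.14
By inclusion-exclusion,
P(A ∪ B ∪ C) = 0.50 + 0.38 + 0.46 − 0.14 − 0.16 − 0.12 + 0.02 = 0.94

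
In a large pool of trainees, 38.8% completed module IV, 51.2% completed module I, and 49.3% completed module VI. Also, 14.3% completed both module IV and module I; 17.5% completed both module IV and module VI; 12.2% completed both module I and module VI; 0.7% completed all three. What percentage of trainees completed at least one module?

Apply inclusion-exclusion:
P(at least one) = 38.8 + 51.2 + 49.3 − 14.3 − 17.5 − 12.2 + 0.7 = 96.0%

96.0%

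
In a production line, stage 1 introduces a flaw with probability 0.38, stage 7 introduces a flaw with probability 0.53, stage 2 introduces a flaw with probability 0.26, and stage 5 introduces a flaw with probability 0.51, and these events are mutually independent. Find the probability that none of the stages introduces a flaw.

0.10566164

Since the events are independent, P(none) is the product of the individual non-occurrence probabilities.
P(none) = (1 − 0.38) × (1 − 0.53) × (1 − 0.26) × (1 − 0.51) = 0.62 × 0.47 × 0.74 × 0.49 = 0.10566164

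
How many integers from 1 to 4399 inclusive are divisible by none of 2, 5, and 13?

Using inclusion–exclusion:
2199 + 879 + 338 − 439 − 169 − 67 + 33 = 2774
4399 − 2774 = 1625

1625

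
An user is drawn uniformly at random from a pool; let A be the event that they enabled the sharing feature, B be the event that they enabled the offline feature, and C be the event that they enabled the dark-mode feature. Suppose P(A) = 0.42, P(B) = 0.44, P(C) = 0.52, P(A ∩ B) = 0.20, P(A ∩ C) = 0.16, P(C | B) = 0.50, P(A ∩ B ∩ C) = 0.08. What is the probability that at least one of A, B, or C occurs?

0.88

P(B ∩ C) = P(B)·P(C|B) = 0.44 × 0.50 = 0.22
Apply inclusion-exclusion:
P(A ∪ B ∪ C) = 0.42 + 0.44 + 0.52 − 0.20 − 0.16 − 0.22 + 0.08 = 0.88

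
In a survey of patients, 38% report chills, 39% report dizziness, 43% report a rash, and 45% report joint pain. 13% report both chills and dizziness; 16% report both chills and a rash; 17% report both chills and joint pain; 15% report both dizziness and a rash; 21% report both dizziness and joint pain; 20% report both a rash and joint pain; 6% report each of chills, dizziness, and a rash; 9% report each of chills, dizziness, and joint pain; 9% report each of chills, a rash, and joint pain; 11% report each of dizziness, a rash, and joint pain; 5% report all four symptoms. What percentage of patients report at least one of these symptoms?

93%

P(≥1) = 38 + 39 + 43 + 45 − 13 − 16 − 17 − 15 − 21 − 20 + 6 + 9 + 9 + 11 − 5 = 93%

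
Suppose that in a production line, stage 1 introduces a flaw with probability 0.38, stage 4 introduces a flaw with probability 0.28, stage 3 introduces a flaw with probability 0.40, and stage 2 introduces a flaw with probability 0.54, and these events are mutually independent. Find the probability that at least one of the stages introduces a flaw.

P(none) = (1 − 0.38) × (1 − 0.28) × (1 − 0.40) × (1 − 0.54) = 0.62 × 0.72 × 0.60 × 0.46 = 0.1232064
P(at least one) = 1 − 0.1232064 = 0.8767936

0.8767936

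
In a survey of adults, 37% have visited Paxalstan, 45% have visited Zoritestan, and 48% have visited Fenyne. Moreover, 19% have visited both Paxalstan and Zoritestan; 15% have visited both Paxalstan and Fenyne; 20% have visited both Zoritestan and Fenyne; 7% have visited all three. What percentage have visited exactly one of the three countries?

43%

P(exactly one) = 37 + 45 + 48 − 2·19 − 2·15 − 2·20 + 3·7 = 43%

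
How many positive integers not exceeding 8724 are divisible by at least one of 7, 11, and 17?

1246 + 793 + 513 − 113 − 73 − 46 + 6 = 2326

2326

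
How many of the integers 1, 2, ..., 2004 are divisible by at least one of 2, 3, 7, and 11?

⌊2004/2⌋ + ⌊2004/3⌋ + ⌊2004/7⌋ + ⌊2004/11⌋ − ⌊2004/6⌋ − ⌊2004/14⌋ − ⌊2004/22⌋ − ⌊2004/21⌋ − ⌊2004/33⌋ − ⌊2004/77⌋ + ⌊2004/42⌋ + ⌊2004/66⌋ + ⌊2004/154⌋ + ⌊2004/231⌋ − ⌊2004/462⌋ = 1002 + 668 + 286 + 182 − 334 − 143 − 91 − 95 − 60 − 26 + 47 + 30 + 13 + 8 − 4 = 1483

1483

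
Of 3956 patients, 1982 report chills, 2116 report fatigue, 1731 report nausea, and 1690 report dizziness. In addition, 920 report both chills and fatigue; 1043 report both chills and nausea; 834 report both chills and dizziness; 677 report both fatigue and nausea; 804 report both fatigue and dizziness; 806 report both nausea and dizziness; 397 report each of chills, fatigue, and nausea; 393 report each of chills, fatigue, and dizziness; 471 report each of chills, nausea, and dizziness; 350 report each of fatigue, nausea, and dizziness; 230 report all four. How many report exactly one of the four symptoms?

Using the inclusion–exclusion count for exactly one event:
N(exactly one) = 1982 + 2116 + 1731 + 1690 − 2·920 − 2·1043 − 2·834 − 2·677 − 2·804 − 2·806 + 3·397 + 3·393 + 3·471 + 3·350 − 4·230 = 1264

1264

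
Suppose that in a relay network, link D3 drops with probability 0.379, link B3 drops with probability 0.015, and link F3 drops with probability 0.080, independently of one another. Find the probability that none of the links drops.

0.5627502

P(none) = (1 − 0.379) × (1 − 0.015) × (1 − 0.080) = 0.621 × 0.985 × 0.920 = 0.5627502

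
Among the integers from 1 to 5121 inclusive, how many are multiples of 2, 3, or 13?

By inclusion–exclusion:
⌊5121/2⌋ + ⌊5121/3⌋ + ⌊5121/13⌋ − ⌊5121/6⌋ − ⌊5121/26⌋ − ⌊5121/39⌋ + ⌊5121/78⌋ = 2560 + 1707 + 393 − 853 − 196 − 131 + 65 = 3545

3545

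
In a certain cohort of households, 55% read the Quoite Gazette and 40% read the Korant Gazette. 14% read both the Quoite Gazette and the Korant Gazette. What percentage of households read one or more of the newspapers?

81%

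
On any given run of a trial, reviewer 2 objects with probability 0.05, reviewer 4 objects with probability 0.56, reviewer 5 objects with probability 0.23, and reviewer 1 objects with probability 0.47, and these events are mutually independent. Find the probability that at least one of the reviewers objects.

P(none) = (1 − 0.05) × (1 − 0.56) × (1 − 0.23) × (1 − 0.47) = 0.95 × 0.44 × 0.77 × 0.53 = 0.1705858
P(at least one) = 1 − 0.1705858 = 0.8294142

0.8294142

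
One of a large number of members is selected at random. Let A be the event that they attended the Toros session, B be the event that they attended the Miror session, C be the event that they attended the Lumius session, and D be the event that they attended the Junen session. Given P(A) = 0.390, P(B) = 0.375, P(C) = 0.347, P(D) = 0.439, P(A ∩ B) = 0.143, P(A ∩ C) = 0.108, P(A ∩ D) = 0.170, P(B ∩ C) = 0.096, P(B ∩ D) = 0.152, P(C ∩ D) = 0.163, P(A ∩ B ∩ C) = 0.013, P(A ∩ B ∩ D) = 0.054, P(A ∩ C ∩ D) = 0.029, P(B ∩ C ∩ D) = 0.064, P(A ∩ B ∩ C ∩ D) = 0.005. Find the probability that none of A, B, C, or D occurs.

0.126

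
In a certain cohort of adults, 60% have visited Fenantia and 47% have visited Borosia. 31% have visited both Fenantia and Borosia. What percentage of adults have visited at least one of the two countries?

By inclusion–exclusion:
P(≥1) = 60 + 47 − 31 = 76%

76%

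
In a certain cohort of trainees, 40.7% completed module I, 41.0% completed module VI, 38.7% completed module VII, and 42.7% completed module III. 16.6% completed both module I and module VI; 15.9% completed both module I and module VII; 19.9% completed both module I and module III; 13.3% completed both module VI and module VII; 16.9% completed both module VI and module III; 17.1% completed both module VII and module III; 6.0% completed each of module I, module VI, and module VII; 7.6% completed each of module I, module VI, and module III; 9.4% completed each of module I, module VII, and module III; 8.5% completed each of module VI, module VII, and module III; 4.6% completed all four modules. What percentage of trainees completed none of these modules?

9.7%

Apply inclusion-exclusion:
P(at least one) = 40.7 + 41.0 + 38.7 + 42.7 − 16.6 − 15.9 − 19.9 − 13.3 − 16.9 − 17.1 + 6.0 + 7.6 + 9.4 + 8.5 − 4.6 = 90.3%
P(none) = 100% − 90.3% = 9.7%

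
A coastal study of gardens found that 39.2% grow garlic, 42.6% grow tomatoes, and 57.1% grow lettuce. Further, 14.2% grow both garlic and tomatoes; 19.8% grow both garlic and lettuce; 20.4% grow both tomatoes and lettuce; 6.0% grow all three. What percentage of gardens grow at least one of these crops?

90.5%

Inclusion–exclusion gives
P(union) = 39.2 + 42.6 + 57.1 − 14.2 − 19.8 − 20.4 + 6.0 = 90.5%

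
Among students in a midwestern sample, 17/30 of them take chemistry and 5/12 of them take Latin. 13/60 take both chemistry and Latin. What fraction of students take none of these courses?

Inclusion–exclusion gives
P(at least one) = 17/30 + 5/12 − 13/60 = 23/30
P(none) = 1 − 23/30 = 7/30

7/30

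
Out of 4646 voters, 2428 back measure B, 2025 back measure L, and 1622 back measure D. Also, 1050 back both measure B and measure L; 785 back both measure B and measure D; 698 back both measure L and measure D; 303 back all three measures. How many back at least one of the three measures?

3845

By inclusion-exclusion,
|union| = 2428 + 2025 + 1622 − 1050 − 785 − 698 + 303 = 3845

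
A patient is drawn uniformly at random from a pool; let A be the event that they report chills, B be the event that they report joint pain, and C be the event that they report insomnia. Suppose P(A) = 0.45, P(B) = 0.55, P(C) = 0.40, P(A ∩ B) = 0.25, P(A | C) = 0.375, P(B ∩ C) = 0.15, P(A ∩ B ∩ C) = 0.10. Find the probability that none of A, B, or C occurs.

P(A ∩ C) = P(C)·P(A|C) = 0.40 × 0.375 = 0.15
Using inclusion–exclusion:
P(A ∪ B ∪ C) = 0.45 + 0.55 + 0.40 − 0.25 − 0.15 − 0.15 + 0.10 = 0.95
P(none) = 1 − 0.95 = 0.05

0.05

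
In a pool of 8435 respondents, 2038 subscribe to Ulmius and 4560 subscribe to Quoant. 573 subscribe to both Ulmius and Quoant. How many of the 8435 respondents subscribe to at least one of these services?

Using inclusion–exclusion:
|at least one| = 2038 + 4560 − 573 = 6025

6025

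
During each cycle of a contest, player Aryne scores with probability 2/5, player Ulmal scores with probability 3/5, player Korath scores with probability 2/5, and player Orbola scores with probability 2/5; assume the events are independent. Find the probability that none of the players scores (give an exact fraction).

54/625

P(none) = (1 − 2/5) × (1 − 3/5) × (1 − 2/5) × (1 − 2/5) = 3/5 × 2/5 × 3/5 × 3/5 = 54/625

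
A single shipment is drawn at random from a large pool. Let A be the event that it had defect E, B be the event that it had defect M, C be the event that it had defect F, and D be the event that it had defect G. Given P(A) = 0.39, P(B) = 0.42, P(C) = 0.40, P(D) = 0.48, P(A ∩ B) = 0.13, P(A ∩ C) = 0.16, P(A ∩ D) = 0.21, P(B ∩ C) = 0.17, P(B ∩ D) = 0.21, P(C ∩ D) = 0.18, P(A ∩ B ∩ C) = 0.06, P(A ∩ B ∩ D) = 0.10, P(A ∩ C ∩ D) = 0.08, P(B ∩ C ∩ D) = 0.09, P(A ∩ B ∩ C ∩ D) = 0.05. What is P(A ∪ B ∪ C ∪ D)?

0.91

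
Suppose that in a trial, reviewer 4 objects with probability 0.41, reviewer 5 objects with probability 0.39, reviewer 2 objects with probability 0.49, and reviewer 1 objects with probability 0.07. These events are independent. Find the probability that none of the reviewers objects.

Since the events are independent, P(none) is the product of the individual non-occurrence probabilities.
P(none) = (1 − 0.41) × (1 − 0.39) × (1 − 0.49) × (1 − 0.07) = 0.59 × 0.61 × 0.51 × 0.93 = 0.17070057

0.17070057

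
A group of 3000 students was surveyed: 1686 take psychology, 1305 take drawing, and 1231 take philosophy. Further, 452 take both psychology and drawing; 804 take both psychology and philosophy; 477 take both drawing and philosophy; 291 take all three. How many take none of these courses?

220

By inclusion–exclusion:
|union| = 1686 + 1305 + 1231 − 452 − 804 − 477 + 291 = 2780
None: 3000 − 2780 = 220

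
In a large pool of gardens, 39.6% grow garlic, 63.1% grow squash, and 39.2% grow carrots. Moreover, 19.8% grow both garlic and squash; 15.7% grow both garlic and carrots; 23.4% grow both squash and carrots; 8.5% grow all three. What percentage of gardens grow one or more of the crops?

91.5%

By inclusion–exclusion:
P(≥1) = 39.6 + 63.1 + 39.2 − 19.8 − 15.7 − 23.4 + 8.5 = 91.5%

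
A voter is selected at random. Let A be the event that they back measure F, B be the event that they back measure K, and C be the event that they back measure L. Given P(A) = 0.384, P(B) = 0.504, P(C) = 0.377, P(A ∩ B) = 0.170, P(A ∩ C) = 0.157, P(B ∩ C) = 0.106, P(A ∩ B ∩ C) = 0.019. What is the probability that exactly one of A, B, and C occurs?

0.456

Using the inclusion–exclusion count for exactly one event:
P(exactly one) = 0.384 + 0.504 + 0.377 − 2·0.170 − 2·0.157 − 2·0.106 + 3·0.019 = 0.456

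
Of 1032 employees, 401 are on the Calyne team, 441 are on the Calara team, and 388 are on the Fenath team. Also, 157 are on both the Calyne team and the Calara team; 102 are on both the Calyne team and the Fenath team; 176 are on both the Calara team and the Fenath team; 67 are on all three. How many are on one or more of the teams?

|at least one| = 401 + 441 + 388 − 157 − 102 − 176 + 67 = 862

862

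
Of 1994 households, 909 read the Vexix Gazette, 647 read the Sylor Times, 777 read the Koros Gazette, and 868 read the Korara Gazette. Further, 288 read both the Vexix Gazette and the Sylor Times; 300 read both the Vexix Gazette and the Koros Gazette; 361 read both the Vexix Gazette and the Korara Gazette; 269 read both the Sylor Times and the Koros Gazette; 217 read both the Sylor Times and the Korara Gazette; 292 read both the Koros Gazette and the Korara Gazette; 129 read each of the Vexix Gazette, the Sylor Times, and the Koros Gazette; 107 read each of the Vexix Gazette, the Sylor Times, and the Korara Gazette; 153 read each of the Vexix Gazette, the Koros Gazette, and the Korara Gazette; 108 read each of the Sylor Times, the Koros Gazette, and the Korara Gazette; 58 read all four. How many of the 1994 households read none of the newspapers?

N(≥1) = 909 + 647 + 777 + 868 − 288 − 300 − 361 − 269 − 217 − 292 + 129 + 107 + 153 + 108 − 58 = 1913
None: 1994 − 1913 = 81

81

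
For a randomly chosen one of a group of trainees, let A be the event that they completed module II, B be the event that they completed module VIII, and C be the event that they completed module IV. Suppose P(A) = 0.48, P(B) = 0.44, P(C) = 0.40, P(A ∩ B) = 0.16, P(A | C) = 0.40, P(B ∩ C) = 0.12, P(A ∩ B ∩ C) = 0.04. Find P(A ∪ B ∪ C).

0.92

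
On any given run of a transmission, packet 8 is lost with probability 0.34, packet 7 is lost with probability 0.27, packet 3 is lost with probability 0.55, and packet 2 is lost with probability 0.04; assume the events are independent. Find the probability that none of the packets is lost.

0.2081376

Since the events are independent, P(none) is the product of the individual non-occurrence probabilities.
P(none) = (1 − 0.34) × (1 − 0.27) × (1 − 0.55) × (1 − 0.04) = 0.66 × 0.73 × 0.45 × 0.96 = 0.2081376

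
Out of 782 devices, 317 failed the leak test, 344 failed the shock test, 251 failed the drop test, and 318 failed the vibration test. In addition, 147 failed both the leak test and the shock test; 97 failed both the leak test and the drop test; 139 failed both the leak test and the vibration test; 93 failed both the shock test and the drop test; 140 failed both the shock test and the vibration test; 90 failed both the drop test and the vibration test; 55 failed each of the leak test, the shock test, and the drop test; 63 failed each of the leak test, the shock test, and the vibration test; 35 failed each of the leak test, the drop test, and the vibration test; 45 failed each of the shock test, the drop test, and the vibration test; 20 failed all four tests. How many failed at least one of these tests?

702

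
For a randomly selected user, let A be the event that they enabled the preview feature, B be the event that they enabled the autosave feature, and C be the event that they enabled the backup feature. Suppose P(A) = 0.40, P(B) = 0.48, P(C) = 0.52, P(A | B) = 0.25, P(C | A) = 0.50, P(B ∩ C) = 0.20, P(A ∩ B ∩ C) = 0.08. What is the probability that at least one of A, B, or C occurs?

0.96

P(A ∩ B) = P(B)·P(A|B) = 0.48 × 0.25 = 0.12
P(A ∩ C) = P(A)·P(C|A) = 0.40 × 0.50 = 0.20
P(A ∪ B ∪ C) = 0.40 + 0.48 + 0.52 − 0.12 − 0.20 − 0.20 + 0.08 = 0.96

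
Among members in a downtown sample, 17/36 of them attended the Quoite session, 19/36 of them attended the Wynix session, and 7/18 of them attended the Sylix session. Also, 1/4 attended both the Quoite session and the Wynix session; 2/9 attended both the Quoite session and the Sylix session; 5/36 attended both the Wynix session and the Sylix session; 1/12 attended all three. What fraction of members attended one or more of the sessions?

31/36

P(union) = 17/36 + 19/36 + 7/18 − 1/4 − 2/9 − 5/36 + 1/12 = 31/36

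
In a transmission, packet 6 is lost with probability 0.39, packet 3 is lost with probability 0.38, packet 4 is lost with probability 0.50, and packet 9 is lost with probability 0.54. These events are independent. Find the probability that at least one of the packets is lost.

0.913014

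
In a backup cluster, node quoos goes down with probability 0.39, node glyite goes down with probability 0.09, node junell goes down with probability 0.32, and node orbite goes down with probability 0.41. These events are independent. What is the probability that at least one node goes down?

P(none) = (1 − 0.39) × (1 − 0.09) × (1 − 0.32) × (1 − 0.41) = 0.61 × 0.91 × 0.68 × 0.59 = 0.22270612
P(at least one) = 1 − 0.22270612 = 0.77729388

0.77729388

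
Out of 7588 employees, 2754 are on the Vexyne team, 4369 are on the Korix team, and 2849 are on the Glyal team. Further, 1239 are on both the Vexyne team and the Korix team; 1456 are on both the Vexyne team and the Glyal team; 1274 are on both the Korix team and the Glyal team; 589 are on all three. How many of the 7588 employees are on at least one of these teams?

6592

|at least one| = 2754 + 4369 + 2849 − 1239 − 1456 − 1274 + 589 = 6592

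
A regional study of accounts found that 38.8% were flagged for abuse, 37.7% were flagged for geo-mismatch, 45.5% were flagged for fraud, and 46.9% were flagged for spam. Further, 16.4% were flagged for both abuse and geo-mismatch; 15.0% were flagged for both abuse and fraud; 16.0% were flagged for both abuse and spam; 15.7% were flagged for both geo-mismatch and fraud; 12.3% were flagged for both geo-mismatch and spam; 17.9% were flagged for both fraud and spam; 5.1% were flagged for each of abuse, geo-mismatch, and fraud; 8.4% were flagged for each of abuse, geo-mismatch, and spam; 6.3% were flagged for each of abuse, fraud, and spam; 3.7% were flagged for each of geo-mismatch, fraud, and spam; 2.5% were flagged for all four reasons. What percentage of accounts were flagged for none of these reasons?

3.4%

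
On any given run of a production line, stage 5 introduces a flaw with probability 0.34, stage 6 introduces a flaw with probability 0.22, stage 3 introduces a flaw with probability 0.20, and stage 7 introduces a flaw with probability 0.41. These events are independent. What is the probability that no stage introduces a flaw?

P(none) = (1 − 0.34) × (1 − 0.22) × (1 − 0.20) × (1 − 0.41) = 0.66 × 0.78 × 0.80 × 0.59 = 0.2429856

0.2429856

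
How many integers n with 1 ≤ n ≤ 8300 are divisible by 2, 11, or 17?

4749

Inclusion–exclusion gives
⌊8300/2⌋ + ⌊8300/11⌋ + ⌊8300/17⌋ − ⌊8300/22⌋ − ⌊8300/34⌋ − ⌊8300/187⌋ + ⌊8300/374⌋ = 4150 + 754 + 488 − 377 − 244 − 44 + 22 = 4749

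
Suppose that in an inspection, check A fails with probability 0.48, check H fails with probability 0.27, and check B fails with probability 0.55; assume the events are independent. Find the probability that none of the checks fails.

0.17082

P(none) = (1 − 0.48) × (1 − 0.27) × (1 − 0.55) = 0.52 × 0.73 × 0.45 = 0.17082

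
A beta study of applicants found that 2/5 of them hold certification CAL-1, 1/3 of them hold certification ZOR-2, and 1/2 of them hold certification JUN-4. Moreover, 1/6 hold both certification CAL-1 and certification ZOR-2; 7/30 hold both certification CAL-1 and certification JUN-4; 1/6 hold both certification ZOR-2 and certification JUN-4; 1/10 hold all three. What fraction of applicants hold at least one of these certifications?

Using inclusion–exclusion:
P(union) = 2/5 + 1/3 + 1/2 − 1/6 − 7/30 − 1/6 + 1/10 = 23/30

23/30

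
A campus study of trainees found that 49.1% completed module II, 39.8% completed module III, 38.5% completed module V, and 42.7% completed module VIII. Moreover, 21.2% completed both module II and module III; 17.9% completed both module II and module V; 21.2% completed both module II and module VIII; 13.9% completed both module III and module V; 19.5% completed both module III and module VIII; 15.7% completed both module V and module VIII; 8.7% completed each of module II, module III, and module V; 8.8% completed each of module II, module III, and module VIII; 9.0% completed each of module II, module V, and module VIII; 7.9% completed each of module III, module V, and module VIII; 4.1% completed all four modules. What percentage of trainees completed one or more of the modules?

Inclusion–exclusion gives
P(at least one) = 49.1 + 39.8 + 38.5 + 42.7 − 21.2 − 17.9 − 21.2 − 13.9 − 19.5 − 15.7 + 8.7 + 8.8 + 9.0 + 7.9 − 4.1 = 91.0%

91.0%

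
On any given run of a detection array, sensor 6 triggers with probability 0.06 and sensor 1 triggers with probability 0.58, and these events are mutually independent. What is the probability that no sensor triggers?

0.3948

P(none) = (1 − 0.06) × (1 − 0.58) = 0.94 × 0.42 = 0.3948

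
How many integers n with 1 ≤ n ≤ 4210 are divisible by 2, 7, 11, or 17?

2667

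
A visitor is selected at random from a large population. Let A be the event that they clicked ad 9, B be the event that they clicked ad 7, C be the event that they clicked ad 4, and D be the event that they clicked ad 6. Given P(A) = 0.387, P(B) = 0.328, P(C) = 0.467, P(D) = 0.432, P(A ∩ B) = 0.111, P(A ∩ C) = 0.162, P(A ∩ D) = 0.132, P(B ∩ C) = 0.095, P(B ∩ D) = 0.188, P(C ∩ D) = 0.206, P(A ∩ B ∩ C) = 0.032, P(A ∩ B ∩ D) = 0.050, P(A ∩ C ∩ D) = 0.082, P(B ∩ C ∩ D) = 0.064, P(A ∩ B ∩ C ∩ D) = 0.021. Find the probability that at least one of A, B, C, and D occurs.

0.927

P(A ∪ B ∪ C ∪ D) = 0.387 + 0.328 + 0.467 + 0.432 − 0.111 − 0.162 − 0.132 − 0.095 − 0.188 − 0.206 + 0.032 + 0.050 + 0.082 + 0.064 − 0.021 = 0.927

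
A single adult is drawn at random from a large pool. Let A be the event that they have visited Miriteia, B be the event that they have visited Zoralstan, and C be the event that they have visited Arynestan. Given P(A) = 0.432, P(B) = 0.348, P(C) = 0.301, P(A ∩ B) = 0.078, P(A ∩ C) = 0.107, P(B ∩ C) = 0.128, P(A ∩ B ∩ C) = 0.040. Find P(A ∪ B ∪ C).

0.808

Inclusion–exclusion gives
P(A ∪ B ∪ C) = 0.432 + 0.348 + 0.301 − 0.078 − 0.107 − 0.128 + 0.040 = 0.808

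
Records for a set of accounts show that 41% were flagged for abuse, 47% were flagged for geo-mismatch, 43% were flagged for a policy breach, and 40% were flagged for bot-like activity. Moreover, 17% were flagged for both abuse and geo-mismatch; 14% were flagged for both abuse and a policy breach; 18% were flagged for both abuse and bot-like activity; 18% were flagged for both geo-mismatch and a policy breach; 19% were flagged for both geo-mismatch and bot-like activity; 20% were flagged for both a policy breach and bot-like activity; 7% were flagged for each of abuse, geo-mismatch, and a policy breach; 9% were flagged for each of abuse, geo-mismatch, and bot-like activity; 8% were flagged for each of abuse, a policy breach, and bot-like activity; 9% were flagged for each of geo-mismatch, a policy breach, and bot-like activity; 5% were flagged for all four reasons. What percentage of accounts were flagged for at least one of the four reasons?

Inclusion–exclusion gives
P(≥1) = 41 + 47 + 43 + 40 − 17 − 14 − 18 − 18 − 19 − 20 + 7 + 9 + 8 + 9 − 5 = 93%

93%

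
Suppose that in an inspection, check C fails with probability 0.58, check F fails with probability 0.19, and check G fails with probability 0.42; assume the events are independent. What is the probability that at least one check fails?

P(none) = (1 − 0.58) × (1 − 0.19) × (1 − 0.42) = 0.42 × 0.81 × 0.58 = 0.197316
P(at least one) = 1 − 0.197316 = 0.802684

0.802684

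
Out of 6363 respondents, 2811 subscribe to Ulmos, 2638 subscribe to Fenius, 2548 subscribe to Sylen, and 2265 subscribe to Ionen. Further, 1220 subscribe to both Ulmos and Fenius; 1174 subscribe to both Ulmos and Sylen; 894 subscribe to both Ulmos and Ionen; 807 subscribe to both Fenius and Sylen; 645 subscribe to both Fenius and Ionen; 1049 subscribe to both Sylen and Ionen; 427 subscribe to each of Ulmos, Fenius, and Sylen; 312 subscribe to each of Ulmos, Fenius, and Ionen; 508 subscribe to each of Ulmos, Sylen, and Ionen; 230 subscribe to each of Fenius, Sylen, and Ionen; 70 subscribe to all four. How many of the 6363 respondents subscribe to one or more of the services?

5880

N(≥1) = 2811 + 2638 + 2548 + 2265 − 1220 − 1174 − 894 − 807 − 645 − 1049 + 427 + 312 + 508 + 230 − 70 = 5880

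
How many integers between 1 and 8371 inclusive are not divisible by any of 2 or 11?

floor(8371/2) + floor(8371/11) − floor(8371/22) = 4185 + 761 − 380 = 4566
8371 − 4566 = 3805

3805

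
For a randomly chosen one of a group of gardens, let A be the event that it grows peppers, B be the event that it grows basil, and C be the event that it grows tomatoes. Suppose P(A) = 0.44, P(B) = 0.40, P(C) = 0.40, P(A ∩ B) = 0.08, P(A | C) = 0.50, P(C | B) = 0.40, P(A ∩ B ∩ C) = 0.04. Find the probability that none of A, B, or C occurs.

P(A ∩ C) = P(C)·P(A|C) = 0.40 × 0.50 = 0.20
P(B ∩ C) = P(B)·P(C|B) = 0.40 × 0.40 = 0.16
By inclusion–exclusion:
P(A ∪ B ∪ C) = 0.44 + 0.40 + 0.40 − 0.08 − 0.20 − 0.16 + 0.04 = 0.84
P(none) = 1 − 0.84 = 0.16

0.16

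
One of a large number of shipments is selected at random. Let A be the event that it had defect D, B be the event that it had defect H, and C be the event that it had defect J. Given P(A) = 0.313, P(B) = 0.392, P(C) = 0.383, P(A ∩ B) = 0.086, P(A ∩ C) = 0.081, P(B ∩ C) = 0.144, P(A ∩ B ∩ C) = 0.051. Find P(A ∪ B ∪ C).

P(A ∪ B ∪ C) = 0.313 + 0.392 + 0.383 − 0.086 − 0.081 − 0.144 + 0.051 = 0.828

0.828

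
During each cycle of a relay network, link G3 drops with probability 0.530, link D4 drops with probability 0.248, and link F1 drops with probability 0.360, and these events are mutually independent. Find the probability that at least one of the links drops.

0.7737984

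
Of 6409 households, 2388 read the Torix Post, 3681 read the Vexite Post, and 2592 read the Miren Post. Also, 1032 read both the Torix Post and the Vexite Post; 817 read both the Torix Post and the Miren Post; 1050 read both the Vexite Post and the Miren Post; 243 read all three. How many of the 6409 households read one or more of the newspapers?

6005

|union| = 2388 + 3681 + 2592 − 1032 − 817 − 1050 + 243 = 6005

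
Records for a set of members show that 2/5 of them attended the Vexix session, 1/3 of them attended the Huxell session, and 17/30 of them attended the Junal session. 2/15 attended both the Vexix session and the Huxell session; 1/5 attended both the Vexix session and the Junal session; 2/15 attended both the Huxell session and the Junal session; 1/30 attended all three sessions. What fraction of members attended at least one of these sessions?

P(at least one) = 2/5 + 1/3 + 17/30 − 2/15 − 1/5 − 2/15 + 1/30 = 13/15

13/15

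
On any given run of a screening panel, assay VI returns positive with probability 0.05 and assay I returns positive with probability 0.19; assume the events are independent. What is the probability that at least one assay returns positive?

P(none) = (1 − 0.05) × (1 − 0.19) = 0.95 × 0.81 = 0.7695
P(at least one) = 1 − 0.7695 = 0.2305

0.2305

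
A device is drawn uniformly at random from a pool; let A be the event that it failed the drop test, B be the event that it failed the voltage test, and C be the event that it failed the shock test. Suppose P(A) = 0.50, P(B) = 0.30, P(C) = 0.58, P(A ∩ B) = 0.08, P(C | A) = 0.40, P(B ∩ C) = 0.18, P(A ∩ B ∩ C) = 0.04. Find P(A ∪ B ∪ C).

0.96

P(A ∩ C) = P(A)·P(C|A) = 0.50 × 0.40 = 0.20
Using inclusion–exclusion:
P(A ∪ B ∪ C) = 0.50 + 0.30 + 0.58 − 0.08 − 0.20 − 0.18 + 0.04 = 0.96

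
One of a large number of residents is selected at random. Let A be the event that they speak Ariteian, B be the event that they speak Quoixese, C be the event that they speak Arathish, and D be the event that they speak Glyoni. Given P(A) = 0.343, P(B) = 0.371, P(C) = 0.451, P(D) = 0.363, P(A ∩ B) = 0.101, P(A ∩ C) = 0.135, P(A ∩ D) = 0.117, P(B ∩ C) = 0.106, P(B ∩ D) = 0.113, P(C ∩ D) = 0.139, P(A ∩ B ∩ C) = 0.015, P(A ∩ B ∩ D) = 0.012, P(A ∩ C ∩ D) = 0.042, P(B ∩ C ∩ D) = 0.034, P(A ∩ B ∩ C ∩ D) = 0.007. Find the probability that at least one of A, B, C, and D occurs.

0.913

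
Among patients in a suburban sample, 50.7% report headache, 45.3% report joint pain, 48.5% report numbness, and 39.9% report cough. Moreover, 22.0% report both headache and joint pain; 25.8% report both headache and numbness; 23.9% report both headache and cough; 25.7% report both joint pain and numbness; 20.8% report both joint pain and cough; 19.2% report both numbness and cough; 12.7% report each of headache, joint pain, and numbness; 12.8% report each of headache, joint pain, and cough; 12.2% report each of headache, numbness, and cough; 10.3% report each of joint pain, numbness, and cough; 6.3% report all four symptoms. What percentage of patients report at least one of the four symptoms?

88.7%

P(at least one) = 50.7 + 45.3 + 48.5 + 39.9 − 22.0 − 25.8 − 23.9 − 25.7 − 20.8 − 19.2 + 12.7 + 12.8 + 12.2 + 10.3 − 6.3 = 88.7%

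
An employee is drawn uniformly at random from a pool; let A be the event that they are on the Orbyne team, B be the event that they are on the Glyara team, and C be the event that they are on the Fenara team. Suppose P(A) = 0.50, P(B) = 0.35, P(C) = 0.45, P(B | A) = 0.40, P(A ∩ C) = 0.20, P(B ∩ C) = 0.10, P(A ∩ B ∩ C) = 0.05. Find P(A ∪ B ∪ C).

0.85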